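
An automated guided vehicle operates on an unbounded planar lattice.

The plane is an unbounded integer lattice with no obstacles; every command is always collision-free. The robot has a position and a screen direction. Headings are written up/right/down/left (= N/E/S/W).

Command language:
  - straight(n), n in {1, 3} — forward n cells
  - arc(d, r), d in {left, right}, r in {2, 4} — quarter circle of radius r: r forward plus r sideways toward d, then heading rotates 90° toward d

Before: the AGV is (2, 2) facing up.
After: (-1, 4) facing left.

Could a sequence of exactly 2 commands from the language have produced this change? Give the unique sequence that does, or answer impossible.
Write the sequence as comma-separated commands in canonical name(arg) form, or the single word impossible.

key: position moved to (-1,4) AND the heading swung to W — translation plus rotation needed
initial: (2, 2) facing up
step 1 (arc(left, 2)): (0, 4) facing left
step 2 (straight(1)): (-1, 4) facing left
all 36 alternatives checked — unique.

arc(left, 2), straight(1)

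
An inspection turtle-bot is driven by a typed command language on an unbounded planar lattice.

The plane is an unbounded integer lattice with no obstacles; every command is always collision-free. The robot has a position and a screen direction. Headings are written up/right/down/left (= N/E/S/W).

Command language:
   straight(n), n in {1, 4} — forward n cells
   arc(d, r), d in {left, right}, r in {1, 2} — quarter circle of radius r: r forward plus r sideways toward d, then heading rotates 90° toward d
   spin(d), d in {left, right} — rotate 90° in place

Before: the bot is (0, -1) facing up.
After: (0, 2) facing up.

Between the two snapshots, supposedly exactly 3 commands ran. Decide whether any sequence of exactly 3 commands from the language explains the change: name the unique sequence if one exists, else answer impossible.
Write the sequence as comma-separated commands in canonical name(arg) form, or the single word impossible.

straight(1), straight(1), straight(1)

key: heading stays N — no command in the sequence turns
from: (0, -1) facing up
1. straight(1) → (0, 0) facing up
2. straight(1) → (0, 1) facing up
3. straight(1) → (0, 2) facing up
all 512 alternatives checked — unique.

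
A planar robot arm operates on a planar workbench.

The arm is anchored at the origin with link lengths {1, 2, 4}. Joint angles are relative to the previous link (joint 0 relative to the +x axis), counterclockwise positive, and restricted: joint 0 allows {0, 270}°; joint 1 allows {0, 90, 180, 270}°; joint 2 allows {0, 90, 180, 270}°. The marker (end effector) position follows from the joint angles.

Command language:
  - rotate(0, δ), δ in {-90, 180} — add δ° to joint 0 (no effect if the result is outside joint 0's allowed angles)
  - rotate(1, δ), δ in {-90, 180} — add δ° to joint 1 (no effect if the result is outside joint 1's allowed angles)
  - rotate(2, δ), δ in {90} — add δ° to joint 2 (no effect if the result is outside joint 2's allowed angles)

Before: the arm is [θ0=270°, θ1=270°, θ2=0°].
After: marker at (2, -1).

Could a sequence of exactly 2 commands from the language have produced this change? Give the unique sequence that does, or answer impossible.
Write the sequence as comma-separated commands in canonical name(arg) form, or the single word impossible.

initial: [θ0=270°, θ1=270°, θ2=0°]
step 1 (rotate(2, 90)): [θ0=270°, θ1=270°, θ2=90°]
step 2 (rotate(2, 90)): [θ0=270°, θ1=270°, θ2=180°]
all 25 alternatives checked — unique.

rotate(2, 90), rotate(2, 90)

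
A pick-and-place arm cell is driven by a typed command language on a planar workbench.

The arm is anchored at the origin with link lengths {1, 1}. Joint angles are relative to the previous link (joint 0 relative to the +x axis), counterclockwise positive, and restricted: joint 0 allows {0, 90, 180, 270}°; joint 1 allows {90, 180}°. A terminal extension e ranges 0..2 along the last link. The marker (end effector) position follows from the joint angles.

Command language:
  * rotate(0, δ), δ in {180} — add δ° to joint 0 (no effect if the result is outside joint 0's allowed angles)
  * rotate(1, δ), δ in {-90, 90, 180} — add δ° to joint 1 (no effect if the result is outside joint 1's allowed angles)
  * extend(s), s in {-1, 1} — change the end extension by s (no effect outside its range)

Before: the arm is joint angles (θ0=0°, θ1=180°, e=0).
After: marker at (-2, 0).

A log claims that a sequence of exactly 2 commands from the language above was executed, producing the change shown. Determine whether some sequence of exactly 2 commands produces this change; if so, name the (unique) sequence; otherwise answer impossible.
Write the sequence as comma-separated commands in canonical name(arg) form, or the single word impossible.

from: joint angles (θ0=0°, θ1=180°, e=0)
1. extend(1) → joint angles (θ0=0°, θ1=180°, e=1)
2. extend(1) → joint angles (θ0=0°, θ1=180°, e=2)
no rival 2-sequence matches.

extend(1), extend(1)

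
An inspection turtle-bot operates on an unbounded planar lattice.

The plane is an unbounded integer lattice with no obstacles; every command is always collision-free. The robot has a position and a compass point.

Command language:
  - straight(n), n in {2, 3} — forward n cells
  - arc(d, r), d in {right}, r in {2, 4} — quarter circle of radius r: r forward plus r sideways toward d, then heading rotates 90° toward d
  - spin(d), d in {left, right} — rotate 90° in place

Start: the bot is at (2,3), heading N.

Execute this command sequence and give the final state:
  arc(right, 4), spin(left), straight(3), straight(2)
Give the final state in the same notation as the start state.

at (6,12), heading N

initial: at (2,3), heading N
step 1 (arc(right, 4)): at (6,7), heading E
step 2 (spin(left)): at (6,7), heading N
step 3 (straight(3)): at (6,10), heading N
step 4 (straight(2)): at (6,12), heading N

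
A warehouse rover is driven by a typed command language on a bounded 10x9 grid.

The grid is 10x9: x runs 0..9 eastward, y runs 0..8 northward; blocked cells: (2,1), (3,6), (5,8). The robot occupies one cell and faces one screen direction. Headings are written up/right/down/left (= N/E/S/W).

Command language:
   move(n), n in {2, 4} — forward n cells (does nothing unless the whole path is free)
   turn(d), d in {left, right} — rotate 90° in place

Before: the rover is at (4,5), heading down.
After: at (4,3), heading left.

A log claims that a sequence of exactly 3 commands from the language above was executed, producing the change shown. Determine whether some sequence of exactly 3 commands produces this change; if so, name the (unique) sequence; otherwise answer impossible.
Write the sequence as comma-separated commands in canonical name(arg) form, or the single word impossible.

key: move(4) would leave the grid, so it does nothing
initial: at (4,5), heading down
step 1 (move(2)): at (4,3), heading down
step 2 (move(4)): at (4,3), heading down
step 3 (turn(right)): at (4,3), heading left
no rival 3-sequence matches.

move(2), move(4), turn(right)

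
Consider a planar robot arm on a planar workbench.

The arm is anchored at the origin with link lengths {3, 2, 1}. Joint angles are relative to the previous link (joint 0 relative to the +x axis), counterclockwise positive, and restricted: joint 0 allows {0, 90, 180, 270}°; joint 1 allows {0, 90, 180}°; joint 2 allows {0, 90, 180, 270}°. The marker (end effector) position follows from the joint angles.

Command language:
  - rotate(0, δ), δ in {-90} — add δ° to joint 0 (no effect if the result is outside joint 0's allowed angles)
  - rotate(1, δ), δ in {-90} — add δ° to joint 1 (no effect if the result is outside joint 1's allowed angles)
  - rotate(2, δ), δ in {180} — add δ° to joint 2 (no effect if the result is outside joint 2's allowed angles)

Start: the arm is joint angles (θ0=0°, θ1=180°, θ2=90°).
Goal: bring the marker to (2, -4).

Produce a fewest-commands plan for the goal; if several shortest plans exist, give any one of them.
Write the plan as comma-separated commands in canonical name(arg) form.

rotate(1, -90), rotate(2, 180), rotate(0, -90)

start: joint angles (θ0=0°, θ1=180°, θ2=90°)
step 1 (rotate(1, -90)): joint angles (θ0=0°, θ1=90°, θ2=90°)
step 2 (rotate(2, 180)): joint angles (θ0=0°, θ1=90°, θ2=270°)
step 3 (rotate(0, -90)): joint angles (θ0=270°, θ1=90°, θ2=270°)
nothing shorter than 3 reaches the goal.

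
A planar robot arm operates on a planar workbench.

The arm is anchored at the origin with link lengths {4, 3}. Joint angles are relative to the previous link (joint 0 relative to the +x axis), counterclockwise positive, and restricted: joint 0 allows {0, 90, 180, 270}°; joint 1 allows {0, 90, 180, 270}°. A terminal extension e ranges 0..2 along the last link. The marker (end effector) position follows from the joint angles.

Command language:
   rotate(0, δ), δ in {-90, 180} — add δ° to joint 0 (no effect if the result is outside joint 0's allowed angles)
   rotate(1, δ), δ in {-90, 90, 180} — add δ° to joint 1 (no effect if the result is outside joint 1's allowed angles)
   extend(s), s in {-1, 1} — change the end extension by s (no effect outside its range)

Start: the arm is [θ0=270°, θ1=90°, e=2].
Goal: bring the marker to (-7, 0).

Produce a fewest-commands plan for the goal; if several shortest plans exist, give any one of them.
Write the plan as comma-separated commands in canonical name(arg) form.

initial: [θ0=270°, θ1=90°, e=2]
step 1 (extend(-1)): [θ0=270°, θ1=90°, e=1]
step 2 (extend(-1)): [θ0=270°, θ1=90°, e=0]
step 3 (rotate(0, -90)): [θ0=180°, θ1=90°, e=0]
step 4 (rotate(1, -90)): [θ0=180°, θ1=0°, e=0]
nothing shorter than 4 reaches the goal.

extend(-1), extend(-1), rotate(0, -90), rotate(1, -90)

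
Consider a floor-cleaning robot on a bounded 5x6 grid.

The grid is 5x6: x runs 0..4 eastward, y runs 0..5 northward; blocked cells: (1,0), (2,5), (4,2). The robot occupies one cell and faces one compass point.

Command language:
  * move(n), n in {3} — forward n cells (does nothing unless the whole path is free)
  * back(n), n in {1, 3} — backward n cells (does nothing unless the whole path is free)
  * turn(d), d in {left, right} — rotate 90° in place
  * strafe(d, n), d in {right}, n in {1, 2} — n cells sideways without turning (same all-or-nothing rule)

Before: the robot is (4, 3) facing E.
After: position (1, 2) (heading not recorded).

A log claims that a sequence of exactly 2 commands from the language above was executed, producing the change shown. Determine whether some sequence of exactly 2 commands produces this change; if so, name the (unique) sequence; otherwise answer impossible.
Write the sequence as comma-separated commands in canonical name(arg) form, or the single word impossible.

back(3), strafe(right, 1)

key: order matters: swapping back(3) and strafe(right, 1) lands elsewhere
t0: (4, 3) facing E
t=1 back(3) ⇒ (1, 3) facing E
t=2 strafe(right, 1) ⇒ (1, 2) facing E
uniquely the one of 49 2-step routes that fits.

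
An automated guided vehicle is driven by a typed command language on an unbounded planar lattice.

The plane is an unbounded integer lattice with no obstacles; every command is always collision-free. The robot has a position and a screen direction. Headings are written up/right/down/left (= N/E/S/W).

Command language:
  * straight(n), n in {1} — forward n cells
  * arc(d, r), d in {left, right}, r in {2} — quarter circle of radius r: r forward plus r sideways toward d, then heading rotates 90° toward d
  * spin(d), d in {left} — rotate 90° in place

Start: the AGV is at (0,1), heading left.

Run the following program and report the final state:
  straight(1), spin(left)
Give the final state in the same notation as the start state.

start: at (0,1), heading left
[1] after straight(1): at (-1,1), heading left
[2] after spin(left): at (-1,1), heading down

at (-1,1), heading down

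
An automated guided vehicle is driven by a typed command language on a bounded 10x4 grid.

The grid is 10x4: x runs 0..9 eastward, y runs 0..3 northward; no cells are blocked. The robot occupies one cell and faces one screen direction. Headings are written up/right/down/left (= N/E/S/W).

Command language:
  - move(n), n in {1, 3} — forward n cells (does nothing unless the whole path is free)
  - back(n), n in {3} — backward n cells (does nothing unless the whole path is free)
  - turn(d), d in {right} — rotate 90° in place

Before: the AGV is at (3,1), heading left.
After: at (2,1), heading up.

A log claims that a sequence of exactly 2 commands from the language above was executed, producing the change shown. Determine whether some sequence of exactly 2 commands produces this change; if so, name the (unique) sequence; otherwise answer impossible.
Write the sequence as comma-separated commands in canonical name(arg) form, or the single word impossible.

key: cell and facing (now N) both changed — the 2 commands mix motion and turning
from: at (3,1), heading left
step 1 (move(1)): at (2,1), heading left
step 2 (turn(right)): at (2,1), heading up
no other 2-command option fits: unique.

move(1), turn(right)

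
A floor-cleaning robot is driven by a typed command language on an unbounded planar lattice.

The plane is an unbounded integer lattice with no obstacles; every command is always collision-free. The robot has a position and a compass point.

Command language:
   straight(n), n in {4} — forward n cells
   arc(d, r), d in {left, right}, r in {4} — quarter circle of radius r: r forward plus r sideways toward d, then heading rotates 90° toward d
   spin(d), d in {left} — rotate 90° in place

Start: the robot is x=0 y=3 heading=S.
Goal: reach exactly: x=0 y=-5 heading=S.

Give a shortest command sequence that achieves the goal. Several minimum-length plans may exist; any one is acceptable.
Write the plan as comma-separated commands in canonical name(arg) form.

t0: x=0 y=3 heading=S
[1] after straight(4): x=0 y=-1 heading=S
[2] after straight(4): x=0 y=-5 heading=S
nothing shorter than 2 reaches the goal.

straight(4), straight(4)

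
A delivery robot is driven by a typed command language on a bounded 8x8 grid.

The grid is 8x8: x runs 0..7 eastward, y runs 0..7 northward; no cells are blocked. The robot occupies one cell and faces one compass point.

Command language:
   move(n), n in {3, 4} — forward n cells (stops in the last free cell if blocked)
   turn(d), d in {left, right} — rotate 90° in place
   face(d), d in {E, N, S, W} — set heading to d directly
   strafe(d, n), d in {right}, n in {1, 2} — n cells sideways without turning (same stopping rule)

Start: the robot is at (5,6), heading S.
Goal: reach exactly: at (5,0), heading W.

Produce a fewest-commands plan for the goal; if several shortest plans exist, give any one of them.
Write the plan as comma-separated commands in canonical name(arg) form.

from: at (5,6), heading S
t=1 move(4) ⇒ at (5,2), heading S
t=2 move(4) ⇒ at (5,0), heading S
t=3 turn(right) ⇒ at (5,0), heading W
nothing shorter than 3 reaches the goal.

move(4), move(4), turn(right)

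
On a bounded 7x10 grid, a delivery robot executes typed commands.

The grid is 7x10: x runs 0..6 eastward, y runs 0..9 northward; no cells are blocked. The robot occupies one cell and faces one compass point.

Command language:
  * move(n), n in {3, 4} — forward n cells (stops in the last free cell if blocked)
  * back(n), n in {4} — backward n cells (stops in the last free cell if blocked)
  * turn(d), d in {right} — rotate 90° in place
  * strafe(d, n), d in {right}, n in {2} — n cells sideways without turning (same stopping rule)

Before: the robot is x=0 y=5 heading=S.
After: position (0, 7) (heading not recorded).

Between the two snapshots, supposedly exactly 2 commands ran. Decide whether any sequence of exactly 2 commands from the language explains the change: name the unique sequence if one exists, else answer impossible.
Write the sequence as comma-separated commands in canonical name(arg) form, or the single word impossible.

turn(right), strafe(right, 2)

key: order matters: swapping turn(right) and strafe(right, 2) lands elsewhere
from: x=0 y=5 heading=S
step 1 (turn(right)): x=0 y=5 heading=W
step 2 (strafe(right, 2)): x=0 y=7 heading=W
no other 2-command option fits: unique.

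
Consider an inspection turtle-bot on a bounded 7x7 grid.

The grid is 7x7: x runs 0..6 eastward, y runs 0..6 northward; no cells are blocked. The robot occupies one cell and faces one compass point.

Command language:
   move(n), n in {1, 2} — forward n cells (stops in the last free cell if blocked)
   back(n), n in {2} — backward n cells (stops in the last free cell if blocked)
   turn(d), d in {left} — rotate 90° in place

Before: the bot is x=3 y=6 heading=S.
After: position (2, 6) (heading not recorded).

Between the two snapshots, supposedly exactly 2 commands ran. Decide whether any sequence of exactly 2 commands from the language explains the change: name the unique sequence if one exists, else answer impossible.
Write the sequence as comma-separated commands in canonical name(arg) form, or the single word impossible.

impossible

no 2-step route produces this change.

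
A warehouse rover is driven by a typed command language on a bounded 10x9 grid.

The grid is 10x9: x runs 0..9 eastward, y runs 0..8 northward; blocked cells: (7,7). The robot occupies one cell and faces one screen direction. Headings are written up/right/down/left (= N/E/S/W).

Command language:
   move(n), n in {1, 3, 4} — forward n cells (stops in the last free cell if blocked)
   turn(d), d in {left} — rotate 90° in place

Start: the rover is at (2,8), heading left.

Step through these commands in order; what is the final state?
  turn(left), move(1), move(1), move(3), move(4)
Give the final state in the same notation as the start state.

from: at (2,8), heading left
1. turn(left) → at (2,8), heading down
2. move(1) → at (2,7), heading down
3. move(1) → at (2,6), heading down
4. move(3) → at (2,3), heading down
5. move(4) → at (2,0), heading down

at (2,0), heading down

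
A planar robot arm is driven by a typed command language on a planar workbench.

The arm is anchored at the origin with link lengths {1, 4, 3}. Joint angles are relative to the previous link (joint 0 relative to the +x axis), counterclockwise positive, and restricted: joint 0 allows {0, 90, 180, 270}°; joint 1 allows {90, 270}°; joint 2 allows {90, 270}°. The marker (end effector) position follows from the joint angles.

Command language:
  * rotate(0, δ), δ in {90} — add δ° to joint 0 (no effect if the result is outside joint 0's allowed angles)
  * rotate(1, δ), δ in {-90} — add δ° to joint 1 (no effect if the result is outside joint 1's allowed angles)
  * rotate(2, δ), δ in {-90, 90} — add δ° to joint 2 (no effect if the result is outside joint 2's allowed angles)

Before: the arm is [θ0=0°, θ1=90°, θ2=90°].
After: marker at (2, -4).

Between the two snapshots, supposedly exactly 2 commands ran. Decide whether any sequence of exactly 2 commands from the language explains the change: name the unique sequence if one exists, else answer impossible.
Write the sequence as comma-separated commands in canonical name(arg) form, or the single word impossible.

rotate(0, 90), rotate(0, 90)

begin: [θ0=0°, θ1=90°, θ2=90°]
t=1 rotate(0, 90) ⇒ [θ0=90°, θ1=90°, θ2=90°]
t=2 rotate(0, 90) ⇒ [θ0=180°, θ1=90°, θ2=90°]
all 16 alternatives checked — unique.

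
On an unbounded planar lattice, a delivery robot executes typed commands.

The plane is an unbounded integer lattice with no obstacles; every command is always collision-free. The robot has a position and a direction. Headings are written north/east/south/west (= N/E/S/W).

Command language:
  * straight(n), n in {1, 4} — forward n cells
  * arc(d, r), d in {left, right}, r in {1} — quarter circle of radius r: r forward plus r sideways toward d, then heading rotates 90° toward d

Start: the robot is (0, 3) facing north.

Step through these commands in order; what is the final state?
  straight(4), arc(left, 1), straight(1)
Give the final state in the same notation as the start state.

t0: (0, 3) facing north
1. straight(4) → (0, 7) facing north
2. arc(left, 1) → (-1, 8) facing west
3. straight(1) → (-2, 8) facing west

(-2, 8) facing west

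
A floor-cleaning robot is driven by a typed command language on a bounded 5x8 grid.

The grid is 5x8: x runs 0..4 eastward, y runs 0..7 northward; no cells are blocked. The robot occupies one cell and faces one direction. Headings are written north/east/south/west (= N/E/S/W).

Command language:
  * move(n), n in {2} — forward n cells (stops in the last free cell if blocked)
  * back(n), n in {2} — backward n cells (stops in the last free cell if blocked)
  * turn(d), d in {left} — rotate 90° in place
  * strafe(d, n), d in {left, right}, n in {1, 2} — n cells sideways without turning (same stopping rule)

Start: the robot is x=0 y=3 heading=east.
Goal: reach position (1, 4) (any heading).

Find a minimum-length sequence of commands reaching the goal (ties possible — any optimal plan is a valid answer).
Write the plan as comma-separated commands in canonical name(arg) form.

strafe(left, 1), turn(left), strafe(right, 1)

initial: x=0 y=3 heading=east
t=1 strafe(left, 1) ⇒ x=0 y=4 heading=east
t=2 turn(left) ⇒ x=0 y=4 heading=north
t=3 strafe(right, 1) ⇒ x=1 y=4 heading=north
shorter routes all fall short; 3 is best.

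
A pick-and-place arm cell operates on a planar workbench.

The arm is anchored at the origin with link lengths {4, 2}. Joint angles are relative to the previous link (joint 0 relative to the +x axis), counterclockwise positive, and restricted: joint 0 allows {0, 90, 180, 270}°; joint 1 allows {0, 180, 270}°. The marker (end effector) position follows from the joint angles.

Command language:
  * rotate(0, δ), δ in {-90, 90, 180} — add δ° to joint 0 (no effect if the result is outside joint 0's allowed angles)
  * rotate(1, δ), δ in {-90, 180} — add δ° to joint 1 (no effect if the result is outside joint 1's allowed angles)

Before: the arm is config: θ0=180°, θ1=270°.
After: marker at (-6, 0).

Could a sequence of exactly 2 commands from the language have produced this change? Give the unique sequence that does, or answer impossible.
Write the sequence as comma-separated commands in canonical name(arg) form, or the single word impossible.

key: running rotate(1, 180) before rotate(1, -90) would end elsewhere — order is forced
t0: config: θ0=180°, θ1=270°
t=1 rotate(1, -90) ⇒ config: θ0=180°, θ1=180°
t=2 rotate(1, 180) ⇒ config: θ0=180°, θ1=0°
no rival 2-sequence matches.

rotate(1, -90), rotate(1, 180)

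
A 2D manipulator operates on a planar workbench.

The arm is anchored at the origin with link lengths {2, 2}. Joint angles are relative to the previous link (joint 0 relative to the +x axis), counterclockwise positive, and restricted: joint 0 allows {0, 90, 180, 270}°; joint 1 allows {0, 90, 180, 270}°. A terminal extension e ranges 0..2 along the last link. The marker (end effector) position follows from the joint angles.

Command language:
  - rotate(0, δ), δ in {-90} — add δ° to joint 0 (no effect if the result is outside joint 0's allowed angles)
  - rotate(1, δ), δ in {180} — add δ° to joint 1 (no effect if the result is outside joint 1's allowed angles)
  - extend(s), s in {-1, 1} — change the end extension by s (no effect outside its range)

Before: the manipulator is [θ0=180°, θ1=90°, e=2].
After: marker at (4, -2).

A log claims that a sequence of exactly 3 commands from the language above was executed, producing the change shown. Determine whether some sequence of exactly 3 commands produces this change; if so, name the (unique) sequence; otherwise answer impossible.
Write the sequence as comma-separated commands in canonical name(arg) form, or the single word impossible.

rotate(0, -90), rotate(0, -90), rotate(0, -90)

t0: [θ0=180°, θ1=90°, e=2]
1. rotate(0, -90) → [θ0=90°, θ1=90°, e=2]
2. rotate(0, -90) → [θ0=0°, θ1=90°, e=2]
3. rotate(0, -90) → [θ0=270°, θ1=90°, e=2]
no rival 3-sequence matches.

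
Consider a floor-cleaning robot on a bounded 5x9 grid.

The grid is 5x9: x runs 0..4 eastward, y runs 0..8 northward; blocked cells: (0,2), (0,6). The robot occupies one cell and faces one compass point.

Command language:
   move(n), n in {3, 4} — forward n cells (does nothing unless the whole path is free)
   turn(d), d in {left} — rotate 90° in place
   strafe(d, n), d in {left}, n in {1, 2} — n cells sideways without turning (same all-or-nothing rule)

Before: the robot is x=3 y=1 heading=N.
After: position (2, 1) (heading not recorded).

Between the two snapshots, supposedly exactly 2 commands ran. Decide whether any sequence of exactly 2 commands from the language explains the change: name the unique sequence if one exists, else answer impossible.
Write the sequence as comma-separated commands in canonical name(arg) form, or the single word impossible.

strafe(left, 1), turn(left)

key: running turn(left) before strafe(left, 1) would end elsewhere — order is forced
from: x=3 y=1 heading=N
[1] after strafe(left, 1): x=2 y=1 heading=N
[2] after turn(left): x=2 y=1 heading=W
no other 2-command option fits: unique.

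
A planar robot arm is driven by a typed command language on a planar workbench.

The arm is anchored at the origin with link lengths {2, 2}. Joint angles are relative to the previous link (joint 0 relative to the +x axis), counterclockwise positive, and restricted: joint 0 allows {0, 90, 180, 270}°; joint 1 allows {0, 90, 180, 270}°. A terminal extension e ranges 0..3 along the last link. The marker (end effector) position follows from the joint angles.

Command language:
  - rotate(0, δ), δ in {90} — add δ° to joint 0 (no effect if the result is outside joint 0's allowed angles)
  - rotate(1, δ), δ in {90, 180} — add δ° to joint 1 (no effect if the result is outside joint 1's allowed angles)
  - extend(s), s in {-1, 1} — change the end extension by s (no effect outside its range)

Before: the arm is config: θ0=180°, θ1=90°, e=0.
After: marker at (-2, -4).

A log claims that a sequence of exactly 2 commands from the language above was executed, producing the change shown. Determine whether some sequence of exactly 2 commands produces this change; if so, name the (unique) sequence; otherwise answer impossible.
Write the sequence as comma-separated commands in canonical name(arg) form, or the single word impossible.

extend(1), extend(1)

initial: config: θ0=180°, θ1=90°, e=0
1. extend(1) → config: θ0=180°, θ1=90°, e=1
2. extend(1) → config: θ0=180°, θ1=90°, e=2
uniquely the one of 25 2-step routes that fits.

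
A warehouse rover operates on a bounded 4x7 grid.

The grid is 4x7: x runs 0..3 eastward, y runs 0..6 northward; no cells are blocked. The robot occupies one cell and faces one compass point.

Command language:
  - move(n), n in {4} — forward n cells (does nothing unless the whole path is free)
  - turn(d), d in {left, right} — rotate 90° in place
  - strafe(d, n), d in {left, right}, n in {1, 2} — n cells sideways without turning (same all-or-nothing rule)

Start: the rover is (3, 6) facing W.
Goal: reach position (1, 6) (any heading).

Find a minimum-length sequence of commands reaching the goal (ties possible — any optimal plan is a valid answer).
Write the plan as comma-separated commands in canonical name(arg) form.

turn(right), strafe(left, 2)

initial: (3, 6) facing W
[1] after turn(right): (3, 6) facing N
[2] after strafe(left, 2): (1, 6) facing N
minimal: 2 command(s), checked below 2.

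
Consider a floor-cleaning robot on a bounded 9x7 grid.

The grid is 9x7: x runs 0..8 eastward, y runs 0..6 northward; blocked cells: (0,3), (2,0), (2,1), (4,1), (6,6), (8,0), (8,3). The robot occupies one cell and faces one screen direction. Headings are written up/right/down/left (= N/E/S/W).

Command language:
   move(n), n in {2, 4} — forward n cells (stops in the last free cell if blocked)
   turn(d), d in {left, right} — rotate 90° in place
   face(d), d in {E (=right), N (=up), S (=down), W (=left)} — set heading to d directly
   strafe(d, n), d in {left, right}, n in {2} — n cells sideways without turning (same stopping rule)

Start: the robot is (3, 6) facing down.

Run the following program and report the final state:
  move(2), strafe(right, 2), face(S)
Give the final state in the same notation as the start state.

(1, 4) facing down

start: (3, 6) facing down
1. move(2) → (3, 4) facing down
2. strafe(right, 2) → (1, 4) facing down
3. face(S) → (1, 4) facing down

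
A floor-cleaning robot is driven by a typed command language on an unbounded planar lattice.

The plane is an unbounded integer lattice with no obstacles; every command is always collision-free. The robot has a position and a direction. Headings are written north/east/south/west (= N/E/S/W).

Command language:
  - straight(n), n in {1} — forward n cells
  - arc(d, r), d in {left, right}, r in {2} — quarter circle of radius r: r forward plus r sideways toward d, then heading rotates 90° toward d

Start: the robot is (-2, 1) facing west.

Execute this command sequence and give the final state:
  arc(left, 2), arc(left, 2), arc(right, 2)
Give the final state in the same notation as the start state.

(0, -5) facing south

begin: (-2, 1) facing west
step 1 (arc(left, 2)): (-4, -1) facing south
step 2 (arc(left, 2)): (-2, -3) facing east
step 3 (arc(right, 2)): (0, -5) facing south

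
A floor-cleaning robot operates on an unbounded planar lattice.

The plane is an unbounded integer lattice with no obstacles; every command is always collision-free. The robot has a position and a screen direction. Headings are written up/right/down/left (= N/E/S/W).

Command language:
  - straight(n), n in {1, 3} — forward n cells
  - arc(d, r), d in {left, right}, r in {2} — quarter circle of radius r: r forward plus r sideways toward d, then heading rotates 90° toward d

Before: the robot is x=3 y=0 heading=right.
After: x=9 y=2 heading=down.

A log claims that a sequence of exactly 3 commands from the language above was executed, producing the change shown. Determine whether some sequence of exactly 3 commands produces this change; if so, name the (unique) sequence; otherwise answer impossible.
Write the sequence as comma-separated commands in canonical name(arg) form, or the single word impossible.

arc(left, 2), arc(right, 2), arc(right, 2)

key: order matters: swapping arc(left, 2) and arc(right, 2) lands elsewhere
from: x=3 y=0 heading=right
t=1 arc(left, 2) ⇒ x=5 y=2 heading=up
t=2 arc(right, 2) ⇒ x=7 y=4 heading=right
t=3 arc(right, 2) ⇒ x=9 y=2 heading=down
uniquely the one of 64 3-step routes that fits.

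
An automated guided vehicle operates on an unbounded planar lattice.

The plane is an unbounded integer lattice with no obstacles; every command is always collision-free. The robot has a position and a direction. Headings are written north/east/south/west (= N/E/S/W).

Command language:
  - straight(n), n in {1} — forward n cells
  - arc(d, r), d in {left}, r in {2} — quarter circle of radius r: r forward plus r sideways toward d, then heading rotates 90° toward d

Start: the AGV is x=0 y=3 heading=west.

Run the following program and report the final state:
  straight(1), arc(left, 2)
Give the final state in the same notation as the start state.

x=-3 y=1 heading=south

begin: x=0 y=3 heading=west
step 1 (straight(1)): x=-1 y=3 heading=west
step 2 (arc(left, 2)): x=-3 y=1 heading=south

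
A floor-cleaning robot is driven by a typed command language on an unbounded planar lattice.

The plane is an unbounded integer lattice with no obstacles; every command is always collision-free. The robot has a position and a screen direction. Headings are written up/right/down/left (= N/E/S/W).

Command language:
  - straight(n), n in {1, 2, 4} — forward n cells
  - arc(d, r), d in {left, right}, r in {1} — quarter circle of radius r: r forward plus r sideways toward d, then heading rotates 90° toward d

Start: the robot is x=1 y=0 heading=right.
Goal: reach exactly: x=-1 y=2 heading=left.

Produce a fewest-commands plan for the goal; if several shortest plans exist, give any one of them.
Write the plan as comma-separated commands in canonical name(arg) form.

t0: x=1 y=0 heading=right
step 1 (arc(left, 1)): x=2 y=1 heading=up
step 2 (arc(left, 1)): x=1 y=2 heading=left
step 3 (straight(2)): x=-1 y=2 heading=left
no 2-step plan works, so 3 is optimal.

arc(left, 1), arc(left, 1), straight(2)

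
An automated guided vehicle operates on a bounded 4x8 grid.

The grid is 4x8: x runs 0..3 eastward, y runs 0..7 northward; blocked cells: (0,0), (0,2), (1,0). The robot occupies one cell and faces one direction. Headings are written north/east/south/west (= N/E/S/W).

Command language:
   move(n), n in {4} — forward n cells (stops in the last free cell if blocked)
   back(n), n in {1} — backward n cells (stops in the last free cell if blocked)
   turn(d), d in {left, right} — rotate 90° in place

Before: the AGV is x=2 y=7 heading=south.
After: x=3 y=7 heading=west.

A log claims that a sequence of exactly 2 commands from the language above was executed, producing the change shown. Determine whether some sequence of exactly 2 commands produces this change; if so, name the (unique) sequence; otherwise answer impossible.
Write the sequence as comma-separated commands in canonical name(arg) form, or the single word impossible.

key: position moved to (3,7) AND the heading swung to W — translation plus rotation needed
initial: x=2 y=7 heading=south
step 1 (turn(right)): x=2 y=7 heading=west
step 2 (back(1)): x=3 y=7 heading=west
uniquely the one of 16 2-step routes that fits.

turn(right), back(1)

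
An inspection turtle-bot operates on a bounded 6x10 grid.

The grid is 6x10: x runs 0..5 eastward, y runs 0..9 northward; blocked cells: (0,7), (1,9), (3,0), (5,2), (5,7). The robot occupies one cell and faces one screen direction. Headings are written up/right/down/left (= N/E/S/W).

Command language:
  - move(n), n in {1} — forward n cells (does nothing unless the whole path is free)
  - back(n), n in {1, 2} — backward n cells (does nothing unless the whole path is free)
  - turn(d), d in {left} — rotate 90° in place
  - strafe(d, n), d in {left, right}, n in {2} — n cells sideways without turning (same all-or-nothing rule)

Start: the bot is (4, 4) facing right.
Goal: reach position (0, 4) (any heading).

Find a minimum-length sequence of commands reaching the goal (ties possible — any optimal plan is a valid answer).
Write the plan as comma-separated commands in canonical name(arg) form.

start: (4, 4) facing right
step 1 (back(2)): (2, 4) facing right
step 2 (back(2)): (0, 4) facing right
no 1-step plan works, so 2 is optimal.

back(2), back(2)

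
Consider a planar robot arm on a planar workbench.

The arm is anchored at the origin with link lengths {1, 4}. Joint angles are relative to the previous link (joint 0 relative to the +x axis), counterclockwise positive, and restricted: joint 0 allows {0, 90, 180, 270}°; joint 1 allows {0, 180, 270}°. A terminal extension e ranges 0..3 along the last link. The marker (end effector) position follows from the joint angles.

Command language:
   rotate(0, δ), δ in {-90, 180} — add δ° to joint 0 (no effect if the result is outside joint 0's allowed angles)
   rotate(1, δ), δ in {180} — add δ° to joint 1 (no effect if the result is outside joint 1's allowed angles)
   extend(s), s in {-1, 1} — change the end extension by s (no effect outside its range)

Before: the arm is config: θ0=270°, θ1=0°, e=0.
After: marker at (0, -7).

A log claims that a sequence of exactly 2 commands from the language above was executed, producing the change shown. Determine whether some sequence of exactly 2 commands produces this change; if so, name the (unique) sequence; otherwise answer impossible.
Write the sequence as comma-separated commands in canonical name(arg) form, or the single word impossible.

extend(1), extend(1)

initial: config: θ0=270°, θ1=0°, e=0
t=1 extend(1) ⇒ config: θ0=270°, θ1=0°, e=1
t=2 extend(1) ⇒ config: θ0=270°, θ1=0°, e=2
no rival 2-sequence matches.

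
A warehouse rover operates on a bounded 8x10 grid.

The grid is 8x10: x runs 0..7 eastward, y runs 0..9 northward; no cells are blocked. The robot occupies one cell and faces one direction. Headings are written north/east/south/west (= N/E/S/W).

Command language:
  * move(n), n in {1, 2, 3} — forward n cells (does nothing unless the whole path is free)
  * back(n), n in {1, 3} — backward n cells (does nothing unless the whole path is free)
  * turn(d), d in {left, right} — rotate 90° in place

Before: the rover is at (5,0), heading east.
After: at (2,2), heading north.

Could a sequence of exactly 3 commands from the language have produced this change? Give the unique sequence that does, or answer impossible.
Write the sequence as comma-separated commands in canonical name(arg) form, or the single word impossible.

back(3), turn(left), move(2)

key: order matters: swapping back(3) and move(2) lands elsewhere
initial: at (5,0), heading east
step 1 (back(3)): at (2,0), heading east
step 2 (turn(left)): at (2,0), heading north
step 3 (move(2)): at (2,2), heading north
all 343 alternatives checked — unique.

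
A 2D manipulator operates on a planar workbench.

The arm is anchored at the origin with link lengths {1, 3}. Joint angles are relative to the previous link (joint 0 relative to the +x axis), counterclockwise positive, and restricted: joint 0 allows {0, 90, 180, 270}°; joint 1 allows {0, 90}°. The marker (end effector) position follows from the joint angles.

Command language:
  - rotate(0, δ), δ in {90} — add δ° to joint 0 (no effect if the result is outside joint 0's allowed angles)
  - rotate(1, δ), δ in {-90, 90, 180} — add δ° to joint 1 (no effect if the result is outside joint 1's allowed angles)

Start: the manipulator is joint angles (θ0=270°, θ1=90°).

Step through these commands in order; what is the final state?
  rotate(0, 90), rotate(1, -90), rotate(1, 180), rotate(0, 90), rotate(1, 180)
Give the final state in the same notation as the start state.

from: joint angles (θ0=270°, θ1=90°)
1. rotate(0, 90) → joint angles (θ0=0°, θ1=90°)
2. rotate(1, -90) → joint angles (θ0=0°, θ1=0°)
3. rotate(1, 180) → joint angles (θ0=0°, θ1=0°)
4. rotate(0, 90) → joint angles (θ0=90°, θ1=0°)
5. rotate(1, 180) → joint angles (θ0=90°, θ1=0°)

joint angles (θ0=90°, θ1=0°)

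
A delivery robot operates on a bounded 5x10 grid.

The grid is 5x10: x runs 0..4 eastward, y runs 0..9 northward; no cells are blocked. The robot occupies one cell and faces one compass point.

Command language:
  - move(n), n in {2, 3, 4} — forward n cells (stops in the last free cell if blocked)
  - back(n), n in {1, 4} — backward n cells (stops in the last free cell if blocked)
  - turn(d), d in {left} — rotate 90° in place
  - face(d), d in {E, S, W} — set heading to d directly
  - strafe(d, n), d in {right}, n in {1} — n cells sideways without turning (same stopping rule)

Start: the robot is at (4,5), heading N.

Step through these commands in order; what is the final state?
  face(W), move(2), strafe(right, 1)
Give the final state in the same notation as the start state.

at (2,6), heading W

t0: at (4,5), heading N
step 1 (face(W)): at (4,5), heading W
step 2 (move(2)): at (2,5), heading W
step 3 (strafe(right, 1)): at (2,6), heading W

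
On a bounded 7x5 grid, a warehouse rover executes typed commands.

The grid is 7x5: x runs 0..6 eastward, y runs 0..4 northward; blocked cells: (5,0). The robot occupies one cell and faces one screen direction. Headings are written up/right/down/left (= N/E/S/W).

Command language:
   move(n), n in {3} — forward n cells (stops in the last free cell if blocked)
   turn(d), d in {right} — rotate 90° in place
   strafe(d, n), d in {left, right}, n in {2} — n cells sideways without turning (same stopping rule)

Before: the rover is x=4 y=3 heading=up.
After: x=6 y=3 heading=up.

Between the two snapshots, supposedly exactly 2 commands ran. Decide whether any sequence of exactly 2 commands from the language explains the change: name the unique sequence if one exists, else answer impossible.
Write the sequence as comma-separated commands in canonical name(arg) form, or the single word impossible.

key: still facing N at the end — nothing in the sequence rotates
start: x=4 y=3 heading=up
t=1 strafe(right, 2) ⇒ x=6 y=3 heading=up
t=2 strafe(right, 2) ⇒ x=6 y=3 heading=up
no other 2-command option fits: unique.

strafe(right, 2), strafe(right, 2)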